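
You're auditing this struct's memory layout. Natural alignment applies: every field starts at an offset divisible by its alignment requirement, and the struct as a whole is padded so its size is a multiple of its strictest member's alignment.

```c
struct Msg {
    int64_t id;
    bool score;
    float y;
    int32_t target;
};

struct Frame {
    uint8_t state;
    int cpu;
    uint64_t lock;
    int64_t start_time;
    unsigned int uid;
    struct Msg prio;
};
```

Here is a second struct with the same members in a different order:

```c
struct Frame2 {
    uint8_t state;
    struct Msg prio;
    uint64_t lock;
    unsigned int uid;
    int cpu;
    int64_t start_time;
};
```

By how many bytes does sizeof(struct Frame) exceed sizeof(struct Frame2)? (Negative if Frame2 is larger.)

Msg: id at 0 (size 8, align 8) → ends 8; score at 8 (size 1, align 1) → ends 9; pad 3 to align 4 for y; y at 12 (size 4, align 4) → ends 16; target at 16 (size 4, align 4) → ends 20; tail pad 4 to reach multiple of 8; total 24 bytes, alignment 8
state at 0 (size 1, align 1) → ends 1
pad 3 to align 4 for cpu
cpu at 4 (size 4, align 4) → ends 8
lock at 8 (size 8, align 8) → ends 16
start_time at 16 (size 8, align 8) → ends 24
uid at 24 (size 4, align 4) → ends 28
pad 4 to align 8 for prio
prio at 32 (size 24, align 8) → ends 56
total 56 bytes, alignment 8
— Frame2 —
state at 0 (size 1, align 1) → ends 1
pad 7 to align 8 for prio
prio at 8 (size 24, align 8) → ends 32
lock at 32 (size 8, align 8) → ends 40
uid at 40 (size 4, align 4) → ends 44
cpu at 44 (size 4, align 4) → ends 48
start_time at 48 (size 8, align 8) → ends 56
total 56 bytes, alignment 8
56 − 56 = 0

0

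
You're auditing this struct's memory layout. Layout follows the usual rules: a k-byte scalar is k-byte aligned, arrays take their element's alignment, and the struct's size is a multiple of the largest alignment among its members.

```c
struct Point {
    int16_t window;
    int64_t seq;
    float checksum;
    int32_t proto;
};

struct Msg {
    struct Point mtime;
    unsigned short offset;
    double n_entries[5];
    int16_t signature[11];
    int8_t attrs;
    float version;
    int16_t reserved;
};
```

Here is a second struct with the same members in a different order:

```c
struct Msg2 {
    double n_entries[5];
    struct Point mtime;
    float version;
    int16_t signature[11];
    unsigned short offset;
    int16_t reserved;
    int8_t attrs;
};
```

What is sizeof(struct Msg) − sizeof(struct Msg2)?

8

Point: 0..2  window  (2B, 2-aligned); 2..8  -- padding (6B); 8..16  seq  (8B, 8-aligned); 16..20  checksum  (4B, 4-aligned); 20..24  proto  (4B, 4-aligned); sizeof = 24, alignof = 8
0..24  mtime  (24B, 8-aligned)
24..26  offset  (2B, 2-aligned)
26..32  -- padding (6B)
32..72  n_entries  (40B, 8-aligned)
72..94  signature  (22B, 2-aligned)
94..95  attrs  (1B, 1-aligned)
95..96  -- padding (1B)
96..100  version  (4B, 4-aligned)
100..102  reserved  (2B, 2-aligned)
102..104  -- tail padding (2B)
sizeof = 104, alignof = 8
— Msg2 —
0..40  n_entries  (40B, 8-aligned)
40..64  mtime  (24B, 8-aligned)
64..68  version  (4B, 4-aligned)
68..90  signature  (22B, 2-aligned)
90..92  offset  (2B, 2-aligned)
92..94  reserved  (2B, 2-aligned)
94..95  attrs  (1B, 1-aligned)
95..96  -- tail padding (1B)
sizeof = 96, alignof = 8
104 − 96 = 8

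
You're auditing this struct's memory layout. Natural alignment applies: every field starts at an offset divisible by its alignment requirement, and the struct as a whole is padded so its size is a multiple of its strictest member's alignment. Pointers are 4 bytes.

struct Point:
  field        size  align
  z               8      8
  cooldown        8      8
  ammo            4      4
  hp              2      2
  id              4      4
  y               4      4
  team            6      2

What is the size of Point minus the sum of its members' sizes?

0..8  z  (8B, 8-aligned)
8..16  cooldown  (8B, 8-aligned)
16..20  ammo  (4B, 4-aligned)
20..22  hp  (2B, 2-aligned)
22..24  -- padding (2B)
24..28  id  (4B, 4-aligned)
28..32  y  (4B, 4-aligned)
32..38  team  (6B, 2-aligned)
38..40  -- tail padding (2B)
sizeof = 40, alignof = 8
data bytes 36, size 40 → padding 4

4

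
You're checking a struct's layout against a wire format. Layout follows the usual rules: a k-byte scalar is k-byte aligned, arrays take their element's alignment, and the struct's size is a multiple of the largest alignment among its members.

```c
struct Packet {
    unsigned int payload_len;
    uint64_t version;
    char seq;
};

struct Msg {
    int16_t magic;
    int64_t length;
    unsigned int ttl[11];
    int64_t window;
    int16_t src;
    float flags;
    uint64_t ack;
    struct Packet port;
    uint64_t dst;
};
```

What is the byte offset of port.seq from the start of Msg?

104

Packet: @0: payload_len [4B, align 4] → 4; +4 pad (align 8); @8: version [8B, align 8] → 16; @16: seq [1B, align 1] → 17; +7 tail pad (align 8); size 24, align 8
@0: magic [2B, align 2] → 2
+6 pad (align 8)
@8: length [8B, align 8] → 16
@16: ttl [44B, align 4] → 60
+4 pad (align 8)
@64: window [8B, align 8] → 72
@72: src [2B, align 2] → 74
+2 pad (align 4)
@76: flags [4B, align 4] → 80
@80: ack [8B, align 8] → 88
@88: port [24B, align 8] → 112
within Packet: seq at 16
88 + 16 = 104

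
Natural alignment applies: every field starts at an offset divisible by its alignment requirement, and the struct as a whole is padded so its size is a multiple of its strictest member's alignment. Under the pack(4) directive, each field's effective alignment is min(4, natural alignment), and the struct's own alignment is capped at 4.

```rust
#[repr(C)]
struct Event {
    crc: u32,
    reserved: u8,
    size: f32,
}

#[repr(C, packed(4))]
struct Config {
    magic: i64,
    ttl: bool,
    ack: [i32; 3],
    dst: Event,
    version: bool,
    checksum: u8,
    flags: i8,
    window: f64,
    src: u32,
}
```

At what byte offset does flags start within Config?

38

Event: @0: crc [4B, align 4] → 4; @4: reserved [1B, align 1] → 5; +3 pad (align 4); @8: size [4B, align 4] → 12; size 12, align 4
@0: magic [8B, align 4] → 8
@8: ttl [1B, align 1] → 9
+3 pad (align 4)
@12: ack [12B, align 4] → 24
@24: dst [12B, align 4] → 36
@36: version [1B, align 1] → 37
@37: checksum [1B, align 1] → 38
@38: flags [1B, align 1] → 39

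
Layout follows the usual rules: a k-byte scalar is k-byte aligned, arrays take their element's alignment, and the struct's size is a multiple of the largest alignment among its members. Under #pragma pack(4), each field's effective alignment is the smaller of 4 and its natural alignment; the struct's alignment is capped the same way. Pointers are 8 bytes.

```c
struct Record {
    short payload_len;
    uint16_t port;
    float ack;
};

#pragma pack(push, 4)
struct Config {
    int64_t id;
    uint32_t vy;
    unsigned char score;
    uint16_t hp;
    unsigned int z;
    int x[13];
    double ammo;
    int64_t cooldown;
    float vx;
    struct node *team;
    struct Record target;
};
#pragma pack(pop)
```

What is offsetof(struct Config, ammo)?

Record: payload_len at 0 (size 2, align 2) → ends 2; port at 2 (size 2, align 2) → ends 4; ack at 4 (size 4, align 4) → ends 8; total 8 bytes, alignment 4
id at 0 (size 8, align 4) → ends 8
vy at 8 (size 4, align 4) → ends 12
score at 12 (size 1, align 1) → ends 13
pad 1 to align 2 for hp
hp at 14 (size 2, align 2) → ends 16
z at 16 (size 4, align 4) → ends 20
x at 20 (size 52, align 4) → ends 72
ammo at 72 (size 8, align 4) → ends 80

72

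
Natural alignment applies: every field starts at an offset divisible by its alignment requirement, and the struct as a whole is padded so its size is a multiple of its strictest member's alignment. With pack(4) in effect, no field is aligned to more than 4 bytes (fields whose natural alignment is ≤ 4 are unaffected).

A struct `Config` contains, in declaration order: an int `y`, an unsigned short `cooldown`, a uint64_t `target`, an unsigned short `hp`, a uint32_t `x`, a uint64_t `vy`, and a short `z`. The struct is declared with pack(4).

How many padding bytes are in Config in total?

6

@0: y [4B, align 4] → 4
@4: cooldown [2B, align 2] → 6
+2 pad (align 4)
@8: target [8B, align 4] → 16
@16: hp [2B, align 2] → 18
+2 pad (align 4)
@20: x [4B, align 4] → 24
@24: vy [8B, align 4] → 32
@32: z [2B, align 2] → 34
+2 tail pad (align 4)
size 36, align 4
data bytes 30, size 36 → padding 6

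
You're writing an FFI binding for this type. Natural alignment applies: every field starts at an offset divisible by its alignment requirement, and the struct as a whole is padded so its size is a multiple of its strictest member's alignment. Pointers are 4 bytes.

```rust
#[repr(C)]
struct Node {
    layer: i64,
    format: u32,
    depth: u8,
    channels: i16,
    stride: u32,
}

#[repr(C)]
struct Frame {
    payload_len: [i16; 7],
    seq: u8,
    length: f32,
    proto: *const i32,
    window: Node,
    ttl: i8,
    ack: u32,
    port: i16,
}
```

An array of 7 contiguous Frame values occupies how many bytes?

Node: 0..8  layer  (8B, 8-aligned); 8..12  format  (4B, 4-aligned); 12..13  depth  (1B, 1-aligned); 13..14  -- padding (1B); 14..16  channels  (2B, 2-aligned); 16..20  stride  (4B, 4-aligned); 20..24  -- tail padding (4B); sizeof = 24, alignof = 8
0..14  payload_len  (14B, 2-aligned)
14..15  seq  (1B, 1-aligned)
15..16  -- padding (1B)
16..20  length  (4B, 4-aligned)
20..24  proto  (4B, 4-aligned)
24..48  window  (24B, 8-aligned)
48..49  ttl  (1B, 1-aligned)
49..52  -- padding (3B)
52..56  ack  (4B, 4-aligned)
56..58  port  (2B, 2-aligned)
58..64  -- tail padding (6B)
sizeof = 64, alignof = 8
array of 7: 7 × 64 = 448

448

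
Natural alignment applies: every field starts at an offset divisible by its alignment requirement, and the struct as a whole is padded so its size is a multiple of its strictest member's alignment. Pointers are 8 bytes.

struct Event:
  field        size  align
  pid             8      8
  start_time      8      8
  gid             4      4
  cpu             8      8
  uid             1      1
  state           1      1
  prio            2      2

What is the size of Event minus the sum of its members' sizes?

8

0..8  pid  (8B, 8-aligned)
8..16  start_time  (8B, 8-aligned)
16..20  gid  (4B, 4-aligned)
20..24  -- padding (4B)
24..32  cpu  (8B, 8-aligned)
32..33  uid  (1B, 1-aligned)
33..34  state  (1B, 1-aligned)
34..36  prio  (2B, 2-aligned)
36..40  -- tail padding (4B)
sizeof = 40, alignof = 8
data bytes 32, size 40 → padding 8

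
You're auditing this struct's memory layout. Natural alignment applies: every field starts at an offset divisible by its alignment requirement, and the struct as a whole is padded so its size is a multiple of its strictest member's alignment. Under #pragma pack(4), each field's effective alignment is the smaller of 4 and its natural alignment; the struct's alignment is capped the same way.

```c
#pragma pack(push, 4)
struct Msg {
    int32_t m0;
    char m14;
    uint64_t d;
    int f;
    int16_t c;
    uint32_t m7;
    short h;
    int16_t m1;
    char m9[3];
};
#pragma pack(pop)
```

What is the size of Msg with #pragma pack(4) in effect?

@0: m0 [4B, align 4] → 4
@4: m14 [1B, align 1] → 5
+3 pad (align 4)
@8: d [8B, align 4] → 16
@16: f [4B, align 4] → 20
@20: c [2B, align 2] → 22
+2 pad (align 4)
@24: m7 [4B, align 4] → 28
@28: h [2B, align 2] → 30
@30: m1 [2B, align 2] → 32
@32: m9 [3B, align 1] → 35
+1 tail pad (align 4)
size 36, align 4

36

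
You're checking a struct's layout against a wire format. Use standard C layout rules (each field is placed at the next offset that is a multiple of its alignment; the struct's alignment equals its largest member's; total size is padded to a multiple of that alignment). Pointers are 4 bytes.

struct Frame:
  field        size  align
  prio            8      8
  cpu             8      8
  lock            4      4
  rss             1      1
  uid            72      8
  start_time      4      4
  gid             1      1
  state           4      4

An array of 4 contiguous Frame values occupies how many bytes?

448

@0: prio [8B, align 8] → 8
@8: cpu [8B, align 8] → 16
@16: lock [4B, align 4] → 20
@20: rss [1B, align 1] → 21
+3 pad (align 8)
@24: uid [72B, align 8] → 96
@96: start_time [4B, align 4] → 100
@100: gid [1B, align 1] → 101
+3 pad (align 4)
@104: state [4B, align 4] → 108
+4 tail pad (align 8)
size 112, align 8
array of 4: 4 × 112 = 448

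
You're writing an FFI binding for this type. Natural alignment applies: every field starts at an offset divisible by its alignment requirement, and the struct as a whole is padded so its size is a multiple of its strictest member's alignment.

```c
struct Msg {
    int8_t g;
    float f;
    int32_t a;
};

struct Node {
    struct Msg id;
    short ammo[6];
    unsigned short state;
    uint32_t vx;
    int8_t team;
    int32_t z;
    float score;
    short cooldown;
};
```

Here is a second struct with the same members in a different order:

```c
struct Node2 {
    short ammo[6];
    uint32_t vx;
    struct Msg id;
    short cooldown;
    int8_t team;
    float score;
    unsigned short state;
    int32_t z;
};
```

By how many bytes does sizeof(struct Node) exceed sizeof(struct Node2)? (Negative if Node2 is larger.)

Msg: @0: g [1B, align 1] → 1; +3 pad (align 4); @4: f [4B, align 4] → 8; @8: a [4B, align 4] → 12; size 12, align 4
@0: id [12B, align 4] → 12
@12: ammo [12B, align 2] → 24
@24: state [2B, align 2] → 26
+2 pad (align 4)
@28: vx [4B, align 4] → 32
@32: team [1B, align 1] → 33
+3 pad (align 4)
@36: z [4B, align 4] → 40
@40: score [4B, align 4] → 44
@44: cooldown [2B, align 2] → 46
+2 tail pad (align 4)
size 48, align 4
— Node2 —
@0: ammo [12B, align 2] → 12
@12: vx [4B, align 4] → 16
@16: id [12B, align 4] → 28
@28: cooldown [2B, align 2] → 30
@30: team [1B, align 1] → 31
+1 pad (align 4)
@32: score [4B, align 4] → 36
@36: state [2B, align 2] → 38
+2 pad (align 4)
@40: z [4B, align 4] → 44
size 44, align 4
48 − 44 = 4

4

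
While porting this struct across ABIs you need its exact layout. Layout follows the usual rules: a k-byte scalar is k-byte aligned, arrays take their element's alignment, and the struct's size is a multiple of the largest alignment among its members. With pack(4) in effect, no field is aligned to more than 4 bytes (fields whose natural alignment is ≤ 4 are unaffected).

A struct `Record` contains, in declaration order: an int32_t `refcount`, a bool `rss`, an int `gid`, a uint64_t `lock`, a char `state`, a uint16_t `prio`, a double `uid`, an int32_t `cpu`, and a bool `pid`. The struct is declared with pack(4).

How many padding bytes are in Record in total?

0..4  refcount  (4B, 4-aligned)
4..5  rss  (1B, 1-aligned)
5..8  -- padding (3B)
8..12  gid  (4B, 4-aligned)
12..20  lock  (8B, 4-aligned)
20..21  state  (1B, 1-aligned)
21..22  -- padding (1B)
22..24  prio  (2B, 2-aligned)
24..32  uid  (8B, 4-aligned)
32..36  cpu  (4B, 4-aligned)
36..37  pid  (1B, 1-aligned)
37..40  -- tail padding (3B)
sizeof = 40, alignof = 4
data bytes 33, size 40 → padding 7

7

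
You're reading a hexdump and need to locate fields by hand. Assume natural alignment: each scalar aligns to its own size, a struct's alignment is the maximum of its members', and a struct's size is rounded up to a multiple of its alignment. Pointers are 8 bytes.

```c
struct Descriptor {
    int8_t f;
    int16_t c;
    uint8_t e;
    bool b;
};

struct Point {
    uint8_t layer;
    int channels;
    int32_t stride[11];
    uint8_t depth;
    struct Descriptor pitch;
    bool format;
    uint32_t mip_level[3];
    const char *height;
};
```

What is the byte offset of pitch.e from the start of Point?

58

Descriptor: f at 0 (size 1, align 1) → ends 1; pad 1 to align 2 for c; c at 2 (size 2, align 2) → ends 4; e at 4 (size 1, align 1) → ends 5; b at 5 (size 1, align 1) → ends 6; total 6 bytes, alignment 2
layer at 0 (size 1, align 1) → ends 1
pad 3 to align 4 for channels
channels at 4 (size 4, align 4) → ends 8
stride at 8 (size 44, align 4) → ends 52
depth at 52 (size 1, align 1) → ends 53
pad 1 to align 2 for pitch
pitch at 54 (size 6, align 2) → ends 60
within Descriptor: e at 4
54 + 4 = 58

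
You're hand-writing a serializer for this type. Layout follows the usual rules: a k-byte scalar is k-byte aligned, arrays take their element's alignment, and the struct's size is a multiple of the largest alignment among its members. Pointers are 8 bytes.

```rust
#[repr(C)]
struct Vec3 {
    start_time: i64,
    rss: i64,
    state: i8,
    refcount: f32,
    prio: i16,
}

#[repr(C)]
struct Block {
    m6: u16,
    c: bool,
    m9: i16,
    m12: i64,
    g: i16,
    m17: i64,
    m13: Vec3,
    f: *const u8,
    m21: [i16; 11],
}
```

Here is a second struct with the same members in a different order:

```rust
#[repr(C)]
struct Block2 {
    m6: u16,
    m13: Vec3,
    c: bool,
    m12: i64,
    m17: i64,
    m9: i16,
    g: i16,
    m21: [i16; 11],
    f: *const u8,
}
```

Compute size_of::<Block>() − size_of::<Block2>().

Vec3: start_time at 0 (size 8, align 8) → ends 8; rss at 8 (size 8, align 8) → ends 16; state at 16 (size 1, align 1) → ends 17; pad 3 to align 4 for refcount; refcount at 20 (size 4, align 4) → ends 24; prio at 24 (size 2, align 2) → ends 26; tail pad 6 to reach multiple of 8; total 32 bytes, alignment 8
m6 at 0 (size 2, align 2) → ends 2
c at 2 (size 1, align 1) → ends 3
pad 1 to align 2 for m9
m9 at 4 (size 2, align 2) → ends 6
pad 2 to align 8 for m12
m12 at 8 (size 8, align 8) → ends 16
g at 16 (size 2, align 2) → ends 18
pad 6 to align 8 for m17
m17 at 24 (size 8, align 8) → ends 32
m13 at 32 (size 32, align 8) → ends 64
f at 64 (size 8, align 8) → ends 72
m21 at 72 (size 22, align 2) → ends 94
tail pad 2 to reach multiple of 8
total 96 bytes, alignment 8
— Block2 —
m6 at 0 (size 2, align 2) → ends 2
pad 6 to align 8 for m13
m13 at 8 (size 32, align 8) → ends 40
c at 40 (size 1, align 1) → ends 41
pad 7 to align 8 for m12
m12 at 48 (size 8, align 8) → ends 56
m17 at 56 (size 8, align 8) → ends 64
m9 at 64 (size 2, align 2) → ends 66
g at 66 (size 2, align 2) → ends 68
m21 at 68 (size 22, align 2) → ends 90
pad 6 to align 8 for f
f at 96 (size 8, align 8) → ends 104
total 104 bytes, alignment 8
96 − 104 = -8

-8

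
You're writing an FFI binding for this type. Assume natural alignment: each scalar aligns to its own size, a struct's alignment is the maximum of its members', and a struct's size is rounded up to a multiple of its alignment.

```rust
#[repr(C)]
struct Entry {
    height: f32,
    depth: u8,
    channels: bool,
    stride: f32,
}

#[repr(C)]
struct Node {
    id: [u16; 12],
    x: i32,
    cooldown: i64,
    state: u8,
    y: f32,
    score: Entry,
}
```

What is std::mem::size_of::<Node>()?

Entry: height at 0 (size 4, align 4) → ends 4; depth at 4 (size 1, align 1) → ends 5; channels at 5 (size 1, align 1) → ends 6; pad 2 to align 4 for stride; stride at 8 (size 4, align 4) → ends 12; total 12 bytes, alignment 4
id at 0 (size 24, align 2) → ends 24
x at 24 (size 4, align 4) → ends 28
pad 4 to align 8 for cooldown
cooldown at 32 (size 8, align 8) → ends 40
state at 40 (size 1, align 1) → ends 41
pad 3 to align 4 for y
y at 44 (size 4, align 4) → ends 48
score at 48 (size 12, align 4) → ends 60
tail pad 4 to reach multiple of 8
total 64 bytes, alignment 8

64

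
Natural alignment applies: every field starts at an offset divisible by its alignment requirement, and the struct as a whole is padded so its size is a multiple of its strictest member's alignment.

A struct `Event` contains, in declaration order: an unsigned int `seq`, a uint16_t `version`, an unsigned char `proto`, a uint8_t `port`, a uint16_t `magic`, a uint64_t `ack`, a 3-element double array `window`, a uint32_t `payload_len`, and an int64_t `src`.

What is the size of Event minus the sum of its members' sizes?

10

@0: seq [4B, align 4] → 4
@4: version [2B, align 2] → 6
@6: proto [1B, align 1] → 7
@7: port [1B, align 1] → 8
@8: magic [2B, align 2] → 10
+6 pad (align 8)
@16: ack [8B, align 8] → 24
@24: window [24B, align 8] → 48
@48: payload_len [4B, align 4] → 52
+4 pad (align 8)
@56: src [8B, align 8] → 64
size 64, align 8
data bytes 54, size 64 → padding 10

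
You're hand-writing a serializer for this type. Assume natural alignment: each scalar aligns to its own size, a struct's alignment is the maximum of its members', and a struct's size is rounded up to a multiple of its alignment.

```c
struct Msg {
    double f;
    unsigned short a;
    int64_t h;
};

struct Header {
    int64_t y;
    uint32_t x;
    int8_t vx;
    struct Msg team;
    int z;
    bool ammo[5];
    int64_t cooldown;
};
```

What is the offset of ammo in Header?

44

Msg: @0: f [8B, align 8] → 8; @8: a [2B, align 2] → 10; +6 pad (align 8); @16: h [8B, align 8] → 24; size 24, align 8
@0: y [8B, align 8] → 8
@8: x [4B, align 4] → 12
@12: vx [1B, align 1] → 13
+3 pad (align 8)
@16: team [24B, align 8] → 40
@40: z [4B, align 4] → 44
@44: ammo [5B, align 1] → 49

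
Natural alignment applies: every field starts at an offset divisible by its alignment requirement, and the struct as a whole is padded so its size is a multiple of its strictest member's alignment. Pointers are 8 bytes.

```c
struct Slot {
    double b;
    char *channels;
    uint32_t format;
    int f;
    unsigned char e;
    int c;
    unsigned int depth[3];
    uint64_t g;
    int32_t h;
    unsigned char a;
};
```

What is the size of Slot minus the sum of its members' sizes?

10

b at 0 (size 8, align 8) → ends 8
channels at 8 (size 8, align 8) → ends 16
format at 16 (size 4, align 4) → ends 20
f at 20 (size 4, align 4) → ends 24
e at 24 (size 1, align 1) → ends 25
pad 3 to align 4 for c
c at 28 (size 4, align 4) → ends 32
depth at 32 (size 12, align 4) → ends 44
pad 4 to align 8 for g
g at 48 (size 8, align 8) → ends 56
h at 56 (size 4, align 4) → ends 60
a at 60 (size 1, align 1) → ends 61
tail pad 3 to reach multiple of 8
total 64 bytes, alignment 8
data bytes 54, size 64 → padding 10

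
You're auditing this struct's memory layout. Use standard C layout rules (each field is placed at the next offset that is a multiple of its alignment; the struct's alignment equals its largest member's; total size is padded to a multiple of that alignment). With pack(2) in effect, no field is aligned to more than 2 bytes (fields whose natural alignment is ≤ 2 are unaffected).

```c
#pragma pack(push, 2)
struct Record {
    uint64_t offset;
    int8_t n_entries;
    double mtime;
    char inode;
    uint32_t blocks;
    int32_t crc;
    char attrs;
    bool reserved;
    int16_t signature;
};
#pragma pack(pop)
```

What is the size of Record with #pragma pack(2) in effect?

32

offset at 0 (size 8, align 2) → ends 8
n_entries at 8 (size 1, align 1) → ends 9
pad 1 to align 2 for mtime
mtime at 10 (size 8, align 2) → ends 18
inode at 18 (size 1, align 1) → ends 19
pad 1 to align 2 for blocks
blocks at 20 (size 4, align 2) → ends 24
crc at 24 (size 4, align 2) → ends 28
attrs at 28 (size 1, align 1) → ends 29
reserved at 29 (size 1, align 1) → ends 30
signature at 30 (size 2, align 2) → ends 32
total 32 bytes, alignment 2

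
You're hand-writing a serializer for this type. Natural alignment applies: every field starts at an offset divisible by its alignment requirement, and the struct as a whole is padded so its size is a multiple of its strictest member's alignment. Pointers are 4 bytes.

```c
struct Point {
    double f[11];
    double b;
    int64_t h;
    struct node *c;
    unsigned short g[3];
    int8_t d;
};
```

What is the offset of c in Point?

@0: f [88B, align 8] → 88
@88: b [8B, align 8] → 96
@96: h [8B, align 8] → 104
@104: c [4B, align 4] → 108

104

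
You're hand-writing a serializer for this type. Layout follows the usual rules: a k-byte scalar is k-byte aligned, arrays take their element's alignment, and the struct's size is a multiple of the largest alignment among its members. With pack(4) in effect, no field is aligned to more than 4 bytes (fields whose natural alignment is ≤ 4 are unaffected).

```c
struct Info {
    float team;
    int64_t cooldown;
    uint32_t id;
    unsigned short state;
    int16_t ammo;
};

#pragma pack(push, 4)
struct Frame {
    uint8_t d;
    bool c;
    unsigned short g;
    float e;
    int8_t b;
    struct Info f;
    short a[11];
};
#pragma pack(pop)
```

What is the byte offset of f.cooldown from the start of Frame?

Info: @0: team [4B, align 4] → 4; +4 pad (align 8); @8: cooldown [8B, align 8] → 16; @16: id [4B, align 4] → 20; @20: state [2B, align 2] → 22; @22: ammo [2B, align 2] → 24; size 24, align 8
@0: d [1B, align 1] → 1
@1: c [1B, align 1] → 2
@2: g [2B, align 2] → 4
@4: e [4B, align 4] → 8
@8: b [1B, align 1] → 9
+3 pad (align 4)
@12: f [24B, align 4] → 36
within Info: cooldown at 8
12 + 8 = 20

20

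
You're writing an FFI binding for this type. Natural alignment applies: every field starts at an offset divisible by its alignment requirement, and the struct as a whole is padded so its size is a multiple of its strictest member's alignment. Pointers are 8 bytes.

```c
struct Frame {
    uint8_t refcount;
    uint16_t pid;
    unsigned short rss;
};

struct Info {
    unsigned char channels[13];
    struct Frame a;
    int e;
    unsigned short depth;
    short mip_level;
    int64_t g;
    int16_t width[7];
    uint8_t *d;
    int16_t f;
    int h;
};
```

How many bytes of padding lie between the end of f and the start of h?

Frame: refcount at 0 (size 1, align 1) → ends 1; pad 1 to align 2 for pid; pid at 2 (size 2, align 2) → ends 4; rss at 4 (size 2, align 2) → ends 6; total 6 bytes, alignment 2
channels at 0 (size 13, align 1) → ends 13
pad 1 to align 2 for a
a at 14 (size 6, align 2) → ends 20
e at 20 (size 4, align 4) → ends 24
depth at 24 (size 2, align 2) → ends 26
mip_level at 26 (size 2, align 2) → ends 28
pad 4 to align 8 for g
g at 32 (size 8, align 8) → ends 40
width at 40 (size 14, align 2) → ends 54
pad 2 to align 8 for d
d at 56 (size 8, align 8) → ends 64
f at 64 (size 2, align 2) → ends 66
pad 2 to align 4 for h
h at 68 (size 4, align 4) → ends 72

2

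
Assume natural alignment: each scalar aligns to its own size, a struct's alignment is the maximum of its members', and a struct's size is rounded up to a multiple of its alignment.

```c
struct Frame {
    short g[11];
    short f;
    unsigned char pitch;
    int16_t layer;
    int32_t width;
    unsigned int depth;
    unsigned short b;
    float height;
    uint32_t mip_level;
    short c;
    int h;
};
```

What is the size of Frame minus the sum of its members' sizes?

@0: g [22B, align 2] → 22
@22: f [2B, align 2] → 24
@24: pitch [1B, align 1] → 25
+1 pad (align 2)
@26: layer [2B, align 2] → 28
@28: width [4B, align 4] → 32
@32: depth [4B, align 4] → 36
@36: b [2B, align 2] → 38
+2 pad (align 4)
@40: height [4B, align 4] → 44
@44: mip_level [4B, align 4] → 48
@48: c [2B, align 2] → 50
+2 pad (align 4)
@52: h [4B, align 4] → 56
size 56, align 4
data bytes 51, size 56 → padding 5

5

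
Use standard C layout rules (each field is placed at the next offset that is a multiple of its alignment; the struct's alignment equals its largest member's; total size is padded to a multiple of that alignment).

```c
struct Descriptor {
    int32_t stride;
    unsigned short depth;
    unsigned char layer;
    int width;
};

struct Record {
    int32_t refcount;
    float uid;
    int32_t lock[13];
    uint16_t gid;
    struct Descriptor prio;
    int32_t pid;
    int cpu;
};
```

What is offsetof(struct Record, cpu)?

80

Descriptor: @0: stride [4B, align 4] → 4; @4: depth [2B, align 2] → 6; @6: layer [1B, align 1] → 7; +1 pad (align 4); @8: width [4B, align 4] → 12; size 12, align 4
@0: refcount [4B, align 4] → 4
@4: uid [4B, align 4] → 8
@8: lock [52B, align 4] → 60
@60: gid [2B, align 2] → 62
+2 pad (align 4)
@64: prio [12B, align 4] → 76
@76: pid [4B, align 4] → 80
@80: cpu [4B, align 4] → 84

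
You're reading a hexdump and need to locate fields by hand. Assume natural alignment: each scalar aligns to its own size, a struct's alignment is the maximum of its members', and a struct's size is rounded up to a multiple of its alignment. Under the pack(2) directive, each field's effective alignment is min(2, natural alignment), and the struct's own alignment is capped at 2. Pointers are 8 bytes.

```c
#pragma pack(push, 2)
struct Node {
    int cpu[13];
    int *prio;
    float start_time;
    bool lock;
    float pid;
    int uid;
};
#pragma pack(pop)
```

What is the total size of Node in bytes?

cpu at 0 (size 52, align 2) → ends 52
prio at 52 (size 8, align 2) → ends 60
start_time at 60 (size 4, align 2) → ends 64
lock at 64 (size 1, align 1) → ends 65
pad 1 to align 2 for pid
pid at 66 (size 4, align 2) → ends 70
uid at 70 (size 4, align 2) → ends 74
total 74 bytes, alignment 2

74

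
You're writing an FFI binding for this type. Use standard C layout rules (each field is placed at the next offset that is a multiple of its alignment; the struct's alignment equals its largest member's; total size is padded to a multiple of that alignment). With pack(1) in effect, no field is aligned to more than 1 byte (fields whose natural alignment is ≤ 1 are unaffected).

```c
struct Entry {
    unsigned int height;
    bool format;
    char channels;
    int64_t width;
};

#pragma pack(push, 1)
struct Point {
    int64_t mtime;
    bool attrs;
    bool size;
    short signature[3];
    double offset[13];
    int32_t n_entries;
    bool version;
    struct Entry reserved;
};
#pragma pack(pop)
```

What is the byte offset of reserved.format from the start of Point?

Entry: 0..4  height  (4B, 4-aligned); 4..5  format  (1B, 1-aligned); 5..6  channels  (1B, 1-aligned); 6..8  -- padding (2B); 8..16  width  (8B, 8-aligned); sizeof = 16, alignof = 8
0..8  mtime  (8B, 1-aligned)
8..9  attrs  (1B, 1-aligned)
9..10  size  (1B, 1-aligned)
10..16  signature  (6B, 1-aligned)
16..120  offset  (104B, 1-aligned)
120..124  n_entries  (4B, 1-aligned)
124..125  version  (1B, 1-aligned)
125..141  reserved  (16B, 1-aligned)
within Entry: format at 4
125 + 4 = 129

129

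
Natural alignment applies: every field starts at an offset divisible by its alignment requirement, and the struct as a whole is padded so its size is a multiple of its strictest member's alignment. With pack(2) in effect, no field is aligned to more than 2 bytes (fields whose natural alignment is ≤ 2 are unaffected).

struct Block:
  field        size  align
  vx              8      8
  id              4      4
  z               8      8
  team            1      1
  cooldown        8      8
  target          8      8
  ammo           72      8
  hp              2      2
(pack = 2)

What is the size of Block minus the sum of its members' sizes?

1

vx at 0 (size 8, align 2) → ends 8
id at 8 (size 4, align 2) → ends 12
z at 12 (size 8, align 2) → ends 20
team at 20 (size 1, align 1) → ends 21
pad 1 to align 2 for cooldown
cooldown at 22 (size 8, align 2) → ends 30
target at 30 (size 8, align 2) → ends 38
ammo at 38 (size 72, align 2) → ends 110
hp at 110 (size 2, align 2) → ends 112
total 112 bytes, alignment 2
data bytes 111, size 112 → padding 1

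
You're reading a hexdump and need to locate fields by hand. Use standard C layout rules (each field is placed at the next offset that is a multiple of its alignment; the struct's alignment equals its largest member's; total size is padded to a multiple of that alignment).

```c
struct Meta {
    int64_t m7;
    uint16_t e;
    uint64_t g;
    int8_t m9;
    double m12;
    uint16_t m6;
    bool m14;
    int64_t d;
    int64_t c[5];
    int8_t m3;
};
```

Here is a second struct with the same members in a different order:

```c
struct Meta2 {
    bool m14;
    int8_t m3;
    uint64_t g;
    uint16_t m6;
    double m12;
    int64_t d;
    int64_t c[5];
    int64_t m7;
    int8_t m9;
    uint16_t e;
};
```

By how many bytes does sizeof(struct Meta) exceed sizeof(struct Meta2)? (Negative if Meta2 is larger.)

m7 at 0 (size 8, align 8) → ends 8
e at 8 (size 2, align 2) → ends 10
pad 6 to align 8 for g
g at 16 (size 8, align 8) → ends 24
m9 at 24 (size 1, align 1) → ends 25
pad 7 to align 8 for m12
m12 at 32 (size 8, align 8) → ends 40
m6 at 40 (size 2, align 2) → ends 42
m14 at 42 (size 1, align 1) → ends 43
pad 5 to align 8 for d
d at 48 (size 8, align 8) → ends 56
c at 56 (size 40, align 8) → ends 96
m3 at 96 (size 1, align 1) → ends 97
tail pad 7 to reach multiple of 8
total 104 bytes, alignment 8
— Meta2 —
m14 at 0 (size 1, align 1) → ends 1
m3 at 1 (size 1, align 1) → ends 2
pad 6 to align 8 for g
g at 8 (size 8, align 8) → ends 16
m6 at 16 (size 2, align 2) → ends 18
pad 6 to align 8 for m12
m12 at 24 (size 8, align 8) → ends 32
d at 32 (size 8, align 8) → ends 40
c at 40 (size 40, align 8) → ends 80
m7 at 80 (size 8, align 8) → ends 88
m9 at 88 (size 1, align 1) → ends 89
pad 1 to align 2 for e
e at 90 (size 2, align 2) → ends 92
tail pad 4 to reach multiple of 8
total 96 bytes, alignment 8
104 − 96 = 8

8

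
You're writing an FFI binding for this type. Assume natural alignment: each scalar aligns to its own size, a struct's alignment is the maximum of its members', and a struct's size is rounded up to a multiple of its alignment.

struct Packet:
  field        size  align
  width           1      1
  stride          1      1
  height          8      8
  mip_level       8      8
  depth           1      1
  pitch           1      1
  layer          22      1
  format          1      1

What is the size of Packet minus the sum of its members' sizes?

@0: width [1B, align 1] → 1
@1: stride [1B, align 1] → 2
+6 pad (align 8)
@8: height [8B, align 8] → 16
@16: mip_level [8B, align 8] → 24
@24: depth [1B, align 1] → 25
@25: pitch [1B, align 1] → 26
@26: layer [22B, align 1] → 48
@48: format [1B, align 1] → 49
+7 tail pad (align 8)
size 56, align 8
data bytes 43, size 56 → padding 13

13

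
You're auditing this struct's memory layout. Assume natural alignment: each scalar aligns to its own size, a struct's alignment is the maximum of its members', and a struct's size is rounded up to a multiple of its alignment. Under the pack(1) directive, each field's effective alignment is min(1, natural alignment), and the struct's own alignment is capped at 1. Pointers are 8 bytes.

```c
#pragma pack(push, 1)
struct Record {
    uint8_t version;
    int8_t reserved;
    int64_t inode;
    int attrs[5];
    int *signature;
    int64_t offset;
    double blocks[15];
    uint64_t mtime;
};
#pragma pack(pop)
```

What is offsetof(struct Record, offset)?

0..1  version  (1B, 1-aligned)
1..2  reserved  (1B, 1-aligned)
2..10  inode  (8B, 1-aligned)
10..30  attrs  (20B, 1-aligned)
30..38  signature  (8B, 1-aligned)
38..46  offset  (8B, 1-aligned)

38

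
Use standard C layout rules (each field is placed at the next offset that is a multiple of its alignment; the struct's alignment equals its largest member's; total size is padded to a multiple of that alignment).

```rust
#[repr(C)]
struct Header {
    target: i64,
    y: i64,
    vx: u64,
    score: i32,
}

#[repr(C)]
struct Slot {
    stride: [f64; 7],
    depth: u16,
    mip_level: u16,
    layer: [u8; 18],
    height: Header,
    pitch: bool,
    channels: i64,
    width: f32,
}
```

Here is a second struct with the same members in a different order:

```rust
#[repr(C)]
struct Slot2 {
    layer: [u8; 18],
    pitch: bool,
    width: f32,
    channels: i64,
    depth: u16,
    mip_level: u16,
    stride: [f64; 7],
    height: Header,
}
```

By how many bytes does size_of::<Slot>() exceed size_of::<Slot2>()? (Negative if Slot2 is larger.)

Header: @0: target [8B, align 8] → 8; @8: y [8B, align 8] → 16; @16: vx [8B, align 8] → 24; @24: score [4B, align 4] → 28; +4 tail pad (align 8); size 32, align 8
@0: stride [56B, align 8] → 56
@56: depth [2B, align 2] → 58
@58: mip_level [2B, align 2] → 60
@60: layer [18B, align 1] → 78
+2 pad (align 8)
@80: height [32B, align 8] → 112
@112: pitch [1B, align 1] → 113
+7 pad (align 8)
@120: channels [8B, align 8] → 128
@128: width [4B, align 4] → 132
+4 tail pad (align 8)
size 136, align 8
— Slot2 —
@0: layer [18B, align 1] → 18
@18: pitch [1B, align 1] → 19
+1 pad (align 4)
@20: width [4B, align 4] → 24
@24: channels [8B, align 8] → 32
@32: depth [2B, align 2] → 34
@34: mip_level [2B, align 2] → 36
+4 pad (align 8)
@40: stride [56B, align 8] → 96
@96: height [32B, align 8] → 128
size 128, align 8
136 − 128 = 8

8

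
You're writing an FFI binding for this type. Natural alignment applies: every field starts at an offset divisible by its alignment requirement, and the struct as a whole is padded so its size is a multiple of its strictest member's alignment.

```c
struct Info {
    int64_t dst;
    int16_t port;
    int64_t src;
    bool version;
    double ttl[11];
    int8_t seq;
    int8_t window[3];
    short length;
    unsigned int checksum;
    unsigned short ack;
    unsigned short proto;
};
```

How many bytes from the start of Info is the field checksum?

128

dst at 0 (size 8, align 8) → ends 8
port at 8 (size 2, align 2) → ends 10
pad 6 to align 8 for src
src at 16 (size 8, align 8) → ends 24
version at 24 (size 1, align 1) → ends 25
pad 7 to align 8 for ttl
ttl at 32 (size 88, align 8) → ends 120
seq at 120 (size 1, align 1) → ends 121
window at 121 (size 3, align 1) → ends 124
length at 124 (size 2, align 2) → ends 126
pad 2 to align 4 for checksum
checksum at 128 (size 4, align 4) → ends 132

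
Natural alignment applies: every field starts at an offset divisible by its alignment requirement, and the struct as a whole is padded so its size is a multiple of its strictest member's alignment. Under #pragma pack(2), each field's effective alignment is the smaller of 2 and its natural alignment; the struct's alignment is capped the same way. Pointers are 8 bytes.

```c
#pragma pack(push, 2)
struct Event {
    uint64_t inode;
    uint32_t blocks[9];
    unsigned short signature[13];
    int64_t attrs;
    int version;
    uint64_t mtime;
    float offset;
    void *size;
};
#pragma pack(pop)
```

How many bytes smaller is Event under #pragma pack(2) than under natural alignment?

natural layout:
  @0: inode [8B, align 8] → 8
  @8: blocks [36B, align 4] → 44
  @44: signature [26B, align 2] → 70
  +2 pad (align 8)
  @72: attrs [8B, align 8] → 80
  @80: version [4B, align 4] → 84
  +4 pad (align 8)
  @88: mtime [8B, align 8] → 96
  @96: offset [4B, align 4] → 100
  +4 pad (align 8)
  @104: size [8B, align 8] → 112
  size 112, align 8
packed(2) layout:
  @0: inode [8B, align 2] → 8
  @8: blocks [36B, align 2] → 44
  @44: signature [26B, align 2] → 70
  @70: attrs [8B, align 2] → 78
  @78: version [4B, align 2] → 82
  @82: mtime [8B, align 2] → 90
  @90: offset [4B, align 2] → 94
  @94: size [8B, align 2] → 102
  size 102, align 2
112 − 102 = 10

10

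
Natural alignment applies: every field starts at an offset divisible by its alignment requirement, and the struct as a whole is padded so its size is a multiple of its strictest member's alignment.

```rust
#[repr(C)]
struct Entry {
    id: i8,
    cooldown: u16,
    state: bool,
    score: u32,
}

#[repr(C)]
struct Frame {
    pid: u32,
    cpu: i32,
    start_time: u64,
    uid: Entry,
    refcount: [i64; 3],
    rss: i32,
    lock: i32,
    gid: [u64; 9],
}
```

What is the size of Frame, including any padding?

136 bytes

Entry: @0: id [1B, align 1] → 1; +1 pad (align 2); @2: cooldown [2B, align 2] → 4; @4: state [1B, align 1] → 5; +3 pad (align 4); @8: score [4B, align 4] → 12; size 12, align 4
@0: pid [4B, align 4] → 4
@4: cpu [4B, align 4] → 8
@8: start_time [8B, align 8] → 16
@16: uid [12B, align 4] → 28
+4 pad (align 8)
@32: refcount [24B, align 8] → 56
@56: rss [4B, align 4] → 60
@60: lock [4B, align 4] → 64
@64: gid [72B, align 8] → 136
size 136, align 8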